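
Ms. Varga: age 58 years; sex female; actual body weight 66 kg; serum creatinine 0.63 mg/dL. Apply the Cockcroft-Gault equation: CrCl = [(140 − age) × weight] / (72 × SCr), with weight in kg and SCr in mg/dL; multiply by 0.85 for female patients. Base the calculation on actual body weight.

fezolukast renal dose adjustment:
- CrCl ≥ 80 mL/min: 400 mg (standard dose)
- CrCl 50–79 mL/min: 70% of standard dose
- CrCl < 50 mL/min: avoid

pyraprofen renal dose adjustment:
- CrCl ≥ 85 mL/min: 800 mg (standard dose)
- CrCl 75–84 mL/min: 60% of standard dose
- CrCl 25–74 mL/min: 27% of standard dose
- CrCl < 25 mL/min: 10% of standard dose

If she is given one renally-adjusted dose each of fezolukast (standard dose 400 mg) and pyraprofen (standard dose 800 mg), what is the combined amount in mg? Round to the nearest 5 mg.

1200 mg

CrCl = (140 − 58) × 66 / (72 × 0.63) × 0.85 = 5412.0 / 45.36 × 0.85 ≈ 101.4 mL/min
CrCl ≈ 101 mL/min.
fezolukast: ≥ 80 mL/min → 100% of 400 mg = 400 mg.
pyraprofen: ≥ 85 mL/min → 100% of 800 mg = 800 mg.
Total = 400 + 800 = 1200 mg.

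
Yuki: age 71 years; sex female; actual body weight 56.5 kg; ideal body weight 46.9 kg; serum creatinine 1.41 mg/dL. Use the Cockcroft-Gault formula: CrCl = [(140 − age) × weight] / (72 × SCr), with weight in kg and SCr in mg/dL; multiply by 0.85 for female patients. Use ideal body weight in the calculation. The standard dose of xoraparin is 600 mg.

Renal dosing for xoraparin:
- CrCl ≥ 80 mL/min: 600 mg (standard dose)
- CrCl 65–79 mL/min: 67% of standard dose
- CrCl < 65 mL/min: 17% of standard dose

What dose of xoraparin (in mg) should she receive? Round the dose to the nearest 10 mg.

CrCl = (140 − 71) × 46.9 / (72 × 1.41) × 0.85 = 3236.1 / 101.52 × 0.85 ≈ 27.1 mL/min
CrCl ≈ 27 mL/min → bracket < 65 mL/min.
17% of 600 mg = 102 mg → 100 mg

100 mg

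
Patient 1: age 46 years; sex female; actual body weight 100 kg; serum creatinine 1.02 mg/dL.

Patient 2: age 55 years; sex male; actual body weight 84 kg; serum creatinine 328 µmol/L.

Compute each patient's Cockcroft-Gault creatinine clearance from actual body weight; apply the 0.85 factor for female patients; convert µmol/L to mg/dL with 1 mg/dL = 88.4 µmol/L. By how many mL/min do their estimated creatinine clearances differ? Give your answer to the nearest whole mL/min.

82 mL/min

Patient 1: CrCl = (140 − 46) × 100 / (72 × 1.02) × 0.85 = 9400.0 / 73.44 × 0.85 ≈ 108.8 mL/min
Patient 2: SCr = 328 / 88.4 = 3.71 mg/dL
Patient 2: CrCl = (140 − 55) × 84 / (72 × 3.71) = 7140.0 / 267.12 ≈ 26.7 mL/min
|108.8 − 26.7| = 82.1 mL/min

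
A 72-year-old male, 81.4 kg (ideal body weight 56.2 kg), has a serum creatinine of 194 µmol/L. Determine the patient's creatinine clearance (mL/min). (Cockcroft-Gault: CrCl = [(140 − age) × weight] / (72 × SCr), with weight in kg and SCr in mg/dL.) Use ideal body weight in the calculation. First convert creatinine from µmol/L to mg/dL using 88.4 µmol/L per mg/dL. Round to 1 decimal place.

SCr = 194 / 88.4 = 2.195 mg/dL
CrCl = (140 − 72) × 56.2 / (72 × 2.195) = 3821.6 / 158.04 ≈ 24.2 mL/min

24.2 mL/min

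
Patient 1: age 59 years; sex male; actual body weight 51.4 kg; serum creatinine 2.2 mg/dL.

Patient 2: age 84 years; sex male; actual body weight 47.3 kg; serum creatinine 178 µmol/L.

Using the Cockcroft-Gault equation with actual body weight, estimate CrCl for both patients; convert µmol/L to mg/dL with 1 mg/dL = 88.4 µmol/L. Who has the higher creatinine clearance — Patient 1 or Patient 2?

Patient 1

Patient 1: CrCl = (140 − 59) × 51.4 / (72 × 2.2) = 4163.4 / 158.40 ≈ 26.3 mL/min
Patient 2: SCr = 178 / 88.4 = 2.014 mg/dL
Patient 2: CrCl = (140 − 84) × 47.3 / (72 × 2.014) = 2648.8 / 145.01 ≈ 18.3 mL/min
26.3 vs 18.3 mL/min → Patient 1 is higher.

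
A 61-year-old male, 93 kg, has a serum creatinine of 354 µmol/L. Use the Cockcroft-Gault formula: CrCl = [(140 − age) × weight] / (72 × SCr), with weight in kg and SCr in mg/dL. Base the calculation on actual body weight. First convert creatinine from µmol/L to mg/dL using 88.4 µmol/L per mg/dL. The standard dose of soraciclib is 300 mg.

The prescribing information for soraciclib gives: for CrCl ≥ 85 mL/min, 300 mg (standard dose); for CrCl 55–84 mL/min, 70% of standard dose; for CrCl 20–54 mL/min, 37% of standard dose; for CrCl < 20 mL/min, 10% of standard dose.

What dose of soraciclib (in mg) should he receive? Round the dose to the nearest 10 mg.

110 mg

SCr = 354 / 88.4 = 4.005 mg/dL
CrCl = (140 − 61) × 93 / (72 × 4.005) = 7347.0 / 288.36 ≈ 25.5 mL/min
CrCl ≈ 25 mL/min → bracket 20–54 mL/min.
37% of 300 mg = 111 mg → 110 mg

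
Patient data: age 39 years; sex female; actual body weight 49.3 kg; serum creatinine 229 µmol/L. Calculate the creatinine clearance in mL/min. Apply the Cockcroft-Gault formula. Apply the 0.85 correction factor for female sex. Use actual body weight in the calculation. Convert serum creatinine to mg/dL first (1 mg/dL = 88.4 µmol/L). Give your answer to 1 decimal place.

SCr = 229 / 88.4 = 2.59 mg/dL
CrCl = (140 − 39) × 49.3 / (72 × 2.59) × 0.85 = 4979.3 / 186.48 × 0.85 ≈ 22.7 mL/min

22.7 mL/min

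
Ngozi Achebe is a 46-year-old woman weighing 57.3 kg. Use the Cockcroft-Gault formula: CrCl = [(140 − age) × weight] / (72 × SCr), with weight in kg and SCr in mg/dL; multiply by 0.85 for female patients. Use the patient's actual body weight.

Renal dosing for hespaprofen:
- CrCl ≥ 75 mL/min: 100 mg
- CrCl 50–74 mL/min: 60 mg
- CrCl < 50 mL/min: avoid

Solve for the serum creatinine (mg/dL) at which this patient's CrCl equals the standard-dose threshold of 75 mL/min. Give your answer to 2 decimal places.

Standard dose requires CrCl ≥ 75 mL/min.
Set (140 − 46) × 57.3 × 0.85 / (72 × SCr) = 75
SCr = (140 − 46) × 57.3 × 0.85 / (72 × 75) = 0.848 mg/dL

0.85 mg/dL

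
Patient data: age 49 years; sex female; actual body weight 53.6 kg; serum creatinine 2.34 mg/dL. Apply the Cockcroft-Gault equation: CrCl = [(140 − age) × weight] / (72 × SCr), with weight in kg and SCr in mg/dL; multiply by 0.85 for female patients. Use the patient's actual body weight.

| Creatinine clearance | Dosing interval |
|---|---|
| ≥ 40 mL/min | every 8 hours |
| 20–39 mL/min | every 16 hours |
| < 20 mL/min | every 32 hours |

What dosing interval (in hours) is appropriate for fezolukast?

CrCl = (140 − 49) × 53.6 / (72 × 2.34) × 0.85 = 4877.6 / 168.48 × 0.85 ≈ 24.6 mL/min
CrCl ≈ 25 mL/min → bracket 20–39 mL/min → every 16 hours.

every 16 hours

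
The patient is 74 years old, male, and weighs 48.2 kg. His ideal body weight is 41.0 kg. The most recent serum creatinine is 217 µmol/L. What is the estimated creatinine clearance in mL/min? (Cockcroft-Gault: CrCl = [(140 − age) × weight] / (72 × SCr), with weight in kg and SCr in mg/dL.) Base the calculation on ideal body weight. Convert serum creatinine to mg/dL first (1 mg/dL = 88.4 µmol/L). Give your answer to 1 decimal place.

15.3 mL/min

SCr = 217 / 88.4 = 2.455 mg/dL
CrCl = (140 − 74) × 41 / (72 × 2.455) = 2706.0 / 176.76 ≈ 15.3 mL/min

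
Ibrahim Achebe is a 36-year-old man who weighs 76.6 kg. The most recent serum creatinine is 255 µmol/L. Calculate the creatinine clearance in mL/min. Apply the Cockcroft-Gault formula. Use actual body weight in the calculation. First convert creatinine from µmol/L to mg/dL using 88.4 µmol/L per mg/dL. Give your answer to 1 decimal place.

SCr = 255 / 88.4 = 2.885 mg/dL
CrCl = (140 − 36) × 76.6 / (72 × 2.885) = 7966.4 / 207.72 ≈ 38.4 mL/min

38.4 mL/min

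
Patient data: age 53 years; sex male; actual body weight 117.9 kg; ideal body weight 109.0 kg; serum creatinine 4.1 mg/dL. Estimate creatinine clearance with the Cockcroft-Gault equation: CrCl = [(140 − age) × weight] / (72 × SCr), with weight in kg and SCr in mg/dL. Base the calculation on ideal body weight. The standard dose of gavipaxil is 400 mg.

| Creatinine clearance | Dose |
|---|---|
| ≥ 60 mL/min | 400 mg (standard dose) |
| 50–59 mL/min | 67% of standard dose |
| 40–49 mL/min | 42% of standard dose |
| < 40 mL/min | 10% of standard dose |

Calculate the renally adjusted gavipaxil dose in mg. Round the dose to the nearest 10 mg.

CrCl = (140 − 53) × 109 / (72 × 4.1) = 9483.0 / 295.20 ≈ 32.1 mL/min
CrCl ≈ 32 mL/min → bracket < 40 mL/min.
10% of 400 mg = 40 mg

40 mg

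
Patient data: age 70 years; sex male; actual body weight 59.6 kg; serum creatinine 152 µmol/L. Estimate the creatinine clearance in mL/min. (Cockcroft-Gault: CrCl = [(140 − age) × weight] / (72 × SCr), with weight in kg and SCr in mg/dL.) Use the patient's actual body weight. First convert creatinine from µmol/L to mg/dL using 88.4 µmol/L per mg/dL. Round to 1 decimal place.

SCr = 152 / 88.4 = 1.719 mg/dL
CrCl = (140 − 70) × 59.6 / (72 × 1.719) = 4172.0 / 123.77 ≈ 33.7 mL/min

33.7 mL/min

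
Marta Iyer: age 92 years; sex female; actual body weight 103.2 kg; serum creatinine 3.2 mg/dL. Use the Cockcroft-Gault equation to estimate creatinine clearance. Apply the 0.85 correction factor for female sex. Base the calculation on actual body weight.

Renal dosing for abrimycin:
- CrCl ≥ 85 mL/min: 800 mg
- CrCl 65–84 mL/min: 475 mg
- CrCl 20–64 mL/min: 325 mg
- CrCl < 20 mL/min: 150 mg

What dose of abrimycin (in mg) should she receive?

CrCl = (140 − 92) × 103.2 / (72 × 3.2) × 0.85 = 4953.6 / 230.40 × 0.85 ≈ 18.3 mL/min
CrCl ≈ 18 mL/min → bracket < 20 mL/min.
Dose for this bracket: 150 mg.

150 mg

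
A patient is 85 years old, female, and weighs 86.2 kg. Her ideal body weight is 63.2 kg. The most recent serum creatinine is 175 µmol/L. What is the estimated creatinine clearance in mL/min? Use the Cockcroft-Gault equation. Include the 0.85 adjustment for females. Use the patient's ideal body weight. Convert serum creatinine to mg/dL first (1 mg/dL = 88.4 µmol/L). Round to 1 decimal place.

20.7 mL/min

SCr = 175 / 88.4 = 1.98 mg/dL
CrCl = (140 − 85) × 63.2 / (72 × 1.98) × 0.85 = 3476.0 / 142.56 × 0.85 ≈ 20.7 mL/min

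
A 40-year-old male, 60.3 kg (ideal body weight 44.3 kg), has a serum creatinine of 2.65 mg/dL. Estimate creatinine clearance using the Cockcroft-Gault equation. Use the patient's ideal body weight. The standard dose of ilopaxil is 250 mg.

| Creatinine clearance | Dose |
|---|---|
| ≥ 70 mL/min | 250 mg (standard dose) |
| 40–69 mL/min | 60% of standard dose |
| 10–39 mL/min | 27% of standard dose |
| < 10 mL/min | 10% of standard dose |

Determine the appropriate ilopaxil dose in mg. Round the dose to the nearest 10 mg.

70 mg

CrCl = (140 − 40) × 44.3 / (72 × 2.65) = 4430.0 / 190.80 ≈ 23.2 mL/min
CrCl ≈ 23 mL/min → bracket 10–39 mL/min.
27% of 250 mg = 67.5 mg → 70 mg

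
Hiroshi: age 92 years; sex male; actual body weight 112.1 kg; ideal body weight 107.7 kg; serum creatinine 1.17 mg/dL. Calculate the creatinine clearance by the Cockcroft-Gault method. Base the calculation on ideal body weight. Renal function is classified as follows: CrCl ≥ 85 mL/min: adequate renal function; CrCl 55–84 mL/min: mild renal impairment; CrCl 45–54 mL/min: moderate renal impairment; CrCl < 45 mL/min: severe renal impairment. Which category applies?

mild renal impairment

CrCl = (140 − 92) × 107.7 / (72 × 1.17) = 5169.6 / 84.24 ≈ 61.4 mL/min
61 mL/min falls in the 'mild renal impairment' range.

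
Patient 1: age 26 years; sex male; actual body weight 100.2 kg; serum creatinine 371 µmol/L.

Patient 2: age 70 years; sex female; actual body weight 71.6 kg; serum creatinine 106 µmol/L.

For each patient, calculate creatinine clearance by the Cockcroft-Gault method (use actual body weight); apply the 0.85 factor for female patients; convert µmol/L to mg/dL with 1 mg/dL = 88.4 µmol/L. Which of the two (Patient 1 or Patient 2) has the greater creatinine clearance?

Patient 1: SCr = 371 / 88.4 = 4.197 mg/dL
Patient 1: CrCl = (140 − 26) × 100.2 / (72 × 4.197) = 11422.8 / 302.18 ≈ 37.8 mL/min
Patient 2: SCr = 106 / 88.4 = 1.199 mg/dL
Patient 2: CrCl = (140 − 70) × 71.6 / (72 × 1.199) × 0.85 = 5012.0 / 86.33 × 0.85 ≈ 49.3 mL/min
37.8 vs 49.3 mL/min → Patient 2 is higher.

Patient 2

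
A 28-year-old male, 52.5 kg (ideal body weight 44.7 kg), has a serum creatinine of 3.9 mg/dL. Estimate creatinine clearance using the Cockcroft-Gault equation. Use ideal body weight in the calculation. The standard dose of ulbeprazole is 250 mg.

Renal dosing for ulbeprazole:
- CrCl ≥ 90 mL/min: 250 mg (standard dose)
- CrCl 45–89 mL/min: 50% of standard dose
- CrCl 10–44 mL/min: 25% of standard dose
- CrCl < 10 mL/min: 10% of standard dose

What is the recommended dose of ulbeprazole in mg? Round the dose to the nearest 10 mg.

CrCl = (140 − 28) × 44.7 / (72 × 3.9) = 5006.4 / 280.80 ≈ 17.8 mL/min
CrCl ≈ 18 mL/min → bracket 10–44 mL/min.
25% of 250 mg = 62.5 mg → 60 mg

60 mg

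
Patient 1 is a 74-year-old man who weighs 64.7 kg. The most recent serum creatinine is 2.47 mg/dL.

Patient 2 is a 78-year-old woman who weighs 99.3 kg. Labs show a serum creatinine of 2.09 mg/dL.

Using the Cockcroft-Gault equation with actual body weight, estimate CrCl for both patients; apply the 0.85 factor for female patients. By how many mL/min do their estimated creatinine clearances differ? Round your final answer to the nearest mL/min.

11 mL/min

Patient 1: CrCl = (140 − 74) × 64.7 / (72 × 2.47) = 4270.2 / 177.84 ≈ 24.0 mL/min
Patient 2: CrCl = (140 − 78) × 99.3 / (72 × 2.09) × 0.85 = 6156.6 / 150.48 × 0.85 ≈ 34.8 mL/min
|24.0 − 34.8| = 10.8 mL/min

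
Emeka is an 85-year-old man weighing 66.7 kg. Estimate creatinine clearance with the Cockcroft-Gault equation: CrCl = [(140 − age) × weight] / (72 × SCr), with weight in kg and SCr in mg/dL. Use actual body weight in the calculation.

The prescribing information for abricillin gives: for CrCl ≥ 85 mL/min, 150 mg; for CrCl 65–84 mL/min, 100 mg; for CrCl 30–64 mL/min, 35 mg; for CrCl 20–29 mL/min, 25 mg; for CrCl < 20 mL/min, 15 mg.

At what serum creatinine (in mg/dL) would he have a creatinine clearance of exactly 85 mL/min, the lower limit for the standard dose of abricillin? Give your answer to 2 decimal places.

Standard dose requires CrCl ≥ 85 mL/min.
Set (140 − 85) × 66.7 / (72 × SCr) = 85
SCr = (140 − 85) × 66.7 / (72 × 85) = 0.599 mg/dL

0.60 mg/dL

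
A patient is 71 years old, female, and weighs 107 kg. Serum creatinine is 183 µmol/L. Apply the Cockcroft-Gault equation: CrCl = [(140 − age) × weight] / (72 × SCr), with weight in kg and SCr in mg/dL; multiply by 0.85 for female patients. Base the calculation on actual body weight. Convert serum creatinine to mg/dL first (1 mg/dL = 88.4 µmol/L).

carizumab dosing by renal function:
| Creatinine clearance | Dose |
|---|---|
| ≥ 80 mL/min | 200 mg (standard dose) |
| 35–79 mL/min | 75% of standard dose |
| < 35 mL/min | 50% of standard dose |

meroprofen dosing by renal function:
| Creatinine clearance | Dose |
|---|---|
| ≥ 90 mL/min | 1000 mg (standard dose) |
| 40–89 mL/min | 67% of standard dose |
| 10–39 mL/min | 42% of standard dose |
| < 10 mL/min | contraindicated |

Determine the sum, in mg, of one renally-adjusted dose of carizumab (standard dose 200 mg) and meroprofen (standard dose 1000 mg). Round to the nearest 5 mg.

SCr = 183 / 88.4 = 2.07 mg/dL
CrCl = (140 − 71) × 107 / (72 × 2.07) × 0.85 = 7383.0 / 149.04 × 0.85 ≈ 42.1 mL/min
CrCl ≈ 42 mL/min.
carizumab: 35–79 mL/min → 75% of 200 mg = 150 mg.
meroprofen: 40–89 mL/min → 67% of 1000 mg = 670 mg.
Total = 150 + 670 = 820 mg.

820 mg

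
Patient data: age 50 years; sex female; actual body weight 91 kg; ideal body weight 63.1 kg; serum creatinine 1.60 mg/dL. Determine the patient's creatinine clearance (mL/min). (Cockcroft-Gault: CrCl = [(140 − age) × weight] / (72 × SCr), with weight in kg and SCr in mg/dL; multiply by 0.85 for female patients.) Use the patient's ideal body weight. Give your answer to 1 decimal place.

41.9 mL/min

CrCl = (140 − 50) × 63.1 / (72 × 1.6) × 0.85 = 5679.0 / 115.20 × 0.85 ≈ 41.9 mL/min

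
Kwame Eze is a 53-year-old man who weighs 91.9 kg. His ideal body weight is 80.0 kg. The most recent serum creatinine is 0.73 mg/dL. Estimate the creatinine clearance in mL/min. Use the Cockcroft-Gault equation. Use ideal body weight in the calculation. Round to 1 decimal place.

CrCl = (140 − 53) × 80 / (72 × 0.73) = 6960.0 / 52.56 ≈ 132.4 mL/min

132.4 mL/min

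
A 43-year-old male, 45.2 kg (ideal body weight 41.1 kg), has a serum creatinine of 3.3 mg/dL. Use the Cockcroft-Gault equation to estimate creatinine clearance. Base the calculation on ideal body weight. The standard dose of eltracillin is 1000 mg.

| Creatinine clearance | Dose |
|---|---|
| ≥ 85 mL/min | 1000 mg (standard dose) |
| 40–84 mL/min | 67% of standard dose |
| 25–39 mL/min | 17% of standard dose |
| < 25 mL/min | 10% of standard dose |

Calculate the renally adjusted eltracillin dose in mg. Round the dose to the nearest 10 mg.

CrCl = (140 − 43) × 41.1 / (72 × 3.3) = 3986.7 / 237.60 ≈ 16.8 mL/min
CrCl ≈ 17 mL/min → bracket < 25 mL/min.
10% of 1000 mg = 100 mg

100 mg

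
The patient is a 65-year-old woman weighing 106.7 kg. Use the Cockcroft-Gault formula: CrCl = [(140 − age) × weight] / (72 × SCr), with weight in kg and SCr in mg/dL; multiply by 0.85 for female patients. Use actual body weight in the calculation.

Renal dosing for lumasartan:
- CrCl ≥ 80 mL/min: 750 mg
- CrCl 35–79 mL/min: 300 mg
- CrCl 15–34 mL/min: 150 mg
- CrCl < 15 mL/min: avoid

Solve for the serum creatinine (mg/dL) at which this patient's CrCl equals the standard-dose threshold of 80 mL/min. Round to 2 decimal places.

Standard dose requires CrCl ≥ 80 mL/min.
Set (140 − 65) × 106.7 × 0.85 / (72 × SCr) = 80
SCr = (140 − 65) × 106.7 × 0.85 / (72 × 80) = 1.181 mg/dL

1.18 mg/dL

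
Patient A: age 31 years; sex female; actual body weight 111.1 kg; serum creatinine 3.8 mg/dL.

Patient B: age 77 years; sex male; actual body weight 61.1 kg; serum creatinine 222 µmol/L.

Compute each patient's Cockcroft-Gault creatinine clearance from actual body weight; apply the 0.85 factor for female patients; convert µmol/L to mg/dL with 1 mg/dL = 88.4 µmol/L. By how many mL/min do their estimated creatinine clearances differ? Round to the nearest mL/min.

16 mL/min

Patient A: CrCl = (140 − 31) × 111.1 / (72 × 3.8) × 0.85 = 12109.9 / 273.60 × 0.85 ≈ 37.6 mL/min
Patient B: SCr = 222 / 88.4 = 2.511 mg/dL
Patient B: CrCl = (140 − 77) × 61.1 / (72 × 2.511) = 3849.3 / 180.79 ≈ 21.3 mL/min
|37.6 − 21.3| = 16.3 mL/min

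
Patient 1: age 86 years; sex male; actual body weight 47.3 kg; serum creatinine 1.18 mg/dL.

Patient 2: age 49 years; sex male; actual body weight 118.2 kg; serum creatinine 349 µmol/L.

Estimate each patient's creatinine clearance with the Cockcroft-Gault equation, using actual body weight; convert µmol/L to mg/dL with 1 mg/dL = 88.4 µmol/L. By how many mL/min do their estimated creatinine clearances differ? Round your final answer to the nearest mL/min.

8 mL/min

Patient 1: CrCl = (140 − 86) × 47.3 / (72 × 1.18) = 2554.2 / 84.96 ≈ 30.1 mL/min
Patient 2: SCr = 349 / 88.4 = 3.948 mg/dL
Patient 2: CrCl = (140 − 49) × 118.2 / (72 × 3.948) = 10756.2 / 284.26 ≈ 37.8 mL/min
|30.1 − 37.8| = 7.7 mL/min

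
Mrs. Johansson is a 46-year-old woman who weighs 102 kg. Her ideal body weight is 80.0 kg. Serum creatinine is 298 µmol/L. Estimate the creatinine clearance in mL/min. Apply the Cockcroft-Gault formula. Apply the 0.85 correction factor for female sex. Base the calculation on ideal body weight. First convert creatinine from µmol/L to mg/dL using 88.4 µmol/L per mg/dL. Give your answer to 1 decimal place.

SCr = 298 / 88.4 = 3.371 mg/dL
CrCl = (140 − 46) × 80 / (72 × 3.371) × 0.85 = 7520.0 / 242.71 × 0.85 ≈ 26.3 mL/min

26.3 mL/min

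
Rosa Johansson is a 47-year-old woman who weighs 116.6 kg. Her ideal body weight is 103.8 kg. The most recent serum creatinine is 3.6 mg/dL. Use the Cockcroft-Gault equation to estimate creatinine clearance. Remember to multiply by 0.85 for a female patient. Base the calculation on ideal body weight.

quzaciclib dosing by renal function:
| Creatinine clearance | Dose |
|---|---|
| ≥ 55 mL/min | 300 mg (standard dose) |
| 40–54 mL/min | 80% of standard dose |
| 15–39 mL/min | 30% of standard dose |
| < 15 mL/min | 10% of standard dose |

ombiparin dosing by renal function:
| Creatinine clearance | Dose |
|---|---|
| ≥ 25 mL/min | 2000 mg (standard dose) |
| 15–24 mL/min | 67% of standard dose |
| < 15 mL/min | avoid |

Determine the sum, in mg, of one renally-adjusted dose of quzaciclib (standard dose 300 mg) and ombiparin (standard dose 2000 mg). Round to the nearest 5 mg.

CrCl = (140 − 47) × 103.8 / (72 × 3.6) × 0.85 = 9653.4 / 259.20 × 0.85 ≈ 31.7 mL/min
CrCl ≈ 32 mL/min.
quzaciclib: 15–39 mL/min → 30% of 300 mg = 90 mg.
ombiparin: ≥ 25 mL/min → 100% of 2000 mg = 2000 mg.
Total = 90 + 2000 = 2090 mg.

2090 mg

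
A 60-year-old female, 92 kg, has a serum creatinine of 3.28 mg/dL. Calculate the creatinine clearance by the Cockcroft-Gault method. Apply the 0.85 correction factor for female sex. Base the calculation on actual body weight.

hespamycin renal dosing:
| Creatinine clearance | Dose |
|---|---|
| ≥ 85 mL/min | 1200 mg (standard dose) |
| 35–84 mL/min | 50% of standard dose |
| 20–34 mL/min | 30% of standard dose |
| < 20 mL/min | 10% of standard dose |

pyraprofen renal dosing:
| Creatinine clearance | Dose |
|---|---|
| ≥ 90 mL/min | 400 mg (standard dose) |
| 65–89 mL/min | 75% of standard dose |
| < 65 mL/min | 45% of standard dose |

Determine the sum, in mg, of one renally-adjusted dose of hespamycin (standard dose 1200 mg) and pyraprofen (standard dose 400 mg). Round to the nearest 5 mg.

540 mg

CrCl = (140 − 60) × 92 / (72 × 3.28) × 0.85 = 7360.0 / 236.16 × 0.85 ≈ 26.5 mL/min
CrCl ≈ 26 mL/min.
hespamycin: 20–34 mL/min → 30% of 1200 mg = 360 mg.
pyraprofen: < 65 mL/min → 45% of 400 mg = 180 mg.
Total = 360 + 180 = 540 mg.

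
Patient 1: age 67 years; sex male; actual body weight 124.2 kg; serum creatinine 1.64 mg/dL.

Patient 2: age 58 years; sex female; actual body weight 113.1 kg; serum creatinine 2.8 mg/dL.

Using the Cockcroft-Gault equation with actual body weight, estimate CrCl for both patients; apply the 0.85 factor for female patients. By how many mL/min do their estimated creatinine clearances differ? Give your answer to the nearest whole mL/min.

Patient 1: CrCl = (140 − 67) × 124.2 / (72 × 1.64) = 9066.6 / 118.08 ≈ 76.8 mL/min
Patient 2: CrCl = (140 − 58) × 113.1 / (72 × 2.8) × 0.85 = 9274.2 / 201.60 × 0.85 ≈ 39.1 mL/min
|76.8 − 39.1| = 37.7 mL/min

38 mL/min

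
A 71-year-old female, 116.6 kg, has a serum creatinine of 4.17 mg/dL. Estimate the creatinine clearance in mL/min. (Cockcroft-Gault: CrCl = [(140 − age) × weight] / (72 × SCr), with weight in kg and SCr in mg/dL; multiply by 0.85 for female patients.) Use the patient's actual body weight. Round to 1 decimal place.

22.8 mL/min

CrCl = (140 − 71) × 116.6 / (72 × 4.17) × 0.85 = 8045.4 / 300.24 × 0.85 ≈ 22.8 mL/min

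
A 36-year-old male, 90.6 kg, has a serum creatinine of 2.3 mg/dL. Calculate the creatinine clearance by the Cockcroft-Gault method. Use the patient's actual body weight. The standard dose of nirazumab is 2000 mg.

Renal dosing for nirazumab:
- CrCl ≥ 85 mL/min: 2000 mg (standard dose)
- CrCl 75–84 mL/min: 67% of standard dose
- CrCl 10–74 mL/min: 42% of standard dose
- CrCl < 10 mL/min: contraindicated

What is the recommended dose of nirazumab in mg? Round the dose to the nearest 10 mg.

840 mg

CrCl = (140 − 36) × 90.6 / (72 × 2.3) = 9422.4 / 165.60 ≈ 56.9 mL/min
CrCl ≈ 57 mL/min → bracket 10–74 mL/min.
42% of 2000 mg = 840 mg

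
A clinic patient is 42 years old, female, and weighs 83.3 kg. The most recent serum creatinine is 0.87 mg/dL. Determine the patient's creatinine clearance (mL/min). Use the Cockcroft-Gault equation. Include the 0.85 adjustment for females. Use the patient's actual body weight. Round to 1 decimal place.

110.8 mL/min

CrCl = (140 − 42) × 83.3 / (72 × 0.87) × 0.85 = 8163.4 / 62.64 × 0.85 ≈ 110.8 mL/min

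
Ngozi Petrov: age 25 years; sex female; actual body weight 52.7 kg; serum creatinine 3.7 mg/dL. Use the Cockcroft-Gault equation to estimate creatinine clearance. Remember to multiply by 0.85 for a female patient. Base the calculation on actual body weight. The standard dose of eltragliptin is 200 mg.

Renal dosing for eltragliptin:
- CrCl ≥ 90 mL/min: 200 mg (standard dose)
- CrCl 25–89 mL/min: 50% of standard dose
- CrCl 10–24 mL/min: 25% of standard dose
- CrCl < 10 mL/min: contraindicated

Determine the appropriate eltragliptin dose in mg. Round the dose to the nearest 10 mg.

CrCl = (140 − 25) × 52.7 / (72 × 3.7) × 0.85 = 6060.5 / 266.40 × 0.85 ≈ 19.3 mL/min
CrCl ≈ 19 mL/min → bracket 10–24 mL/min.
25% of 200 mg = 50 mg

50 mg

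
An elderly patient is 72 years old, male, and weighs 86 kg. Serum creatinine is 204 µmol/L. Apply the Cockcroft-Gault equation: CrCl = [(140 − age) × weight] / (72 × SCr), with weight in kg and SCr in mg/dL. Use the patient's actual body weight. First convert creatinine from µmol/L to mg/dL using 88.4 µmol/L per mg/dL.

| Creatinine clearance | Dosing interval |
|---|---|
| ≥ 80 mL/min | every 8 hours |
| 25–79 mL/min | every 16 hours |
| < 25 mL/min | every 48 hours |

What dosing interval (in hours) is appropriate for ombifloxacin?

every 16 hours

SCr = 204 / 88.4 = 2.308 mg/dL
CrCl = (140 − 72) × 86 / (72 × 2.308) = 5848.0 / 166.18 ≈ 35.2 mL/min
CrCl ≈ 35 mL/min → bracket 25–79 mL/min → every 16 hours.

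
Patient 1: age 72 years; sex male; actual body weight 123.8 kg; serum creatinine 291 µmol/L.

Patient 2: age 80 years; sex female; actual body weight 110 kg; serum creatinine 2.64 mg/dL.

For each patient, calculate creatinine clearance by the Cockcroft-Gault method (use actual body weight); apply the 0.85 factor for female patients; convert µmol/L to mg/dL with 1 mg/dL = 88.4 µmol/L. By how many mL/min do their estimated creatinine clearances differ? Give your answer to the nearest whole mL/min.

6 mL/min

Patient 1: SCr = 291 / 88.4 = 3.292 mg/dL
Patient 1: CrCl = (140 − 72) × 123.8 / (72 × 3.292) = 8418.4 / 237.02 ≈ 35.5 mL/min
Patient 2: CrCl = (140 − 80) × 110 / (72 × 2.64) × 0.85 = 6600.0 / 190.08 × 0.85 ≈ 29.5 mL/min
|35.5 − 29.5| = 6.0 mL/min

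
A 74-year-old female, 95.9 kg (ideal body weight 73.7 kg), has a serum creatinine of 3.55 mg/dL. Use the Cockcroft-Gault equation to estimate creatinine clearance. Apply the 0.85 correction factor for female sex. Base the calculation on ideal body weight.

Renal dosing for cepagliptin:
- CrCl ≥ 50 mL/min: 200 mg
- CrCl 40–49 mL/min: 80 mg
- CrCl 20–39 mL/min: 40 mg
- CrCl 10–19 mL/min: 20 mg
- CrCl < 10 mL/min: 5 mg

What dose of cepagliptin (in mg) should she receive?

CrCl = (140 − 74) × 73.7 / (72 × 3.55) × 0.85 = 4864.2 / 255.60 × 0.85 ≈ 16.2 mL/min
CrCl ≈ 16 mL/min → bracket 10–19 mL/min.
Dose for this bracket: 20 mg.

20 mg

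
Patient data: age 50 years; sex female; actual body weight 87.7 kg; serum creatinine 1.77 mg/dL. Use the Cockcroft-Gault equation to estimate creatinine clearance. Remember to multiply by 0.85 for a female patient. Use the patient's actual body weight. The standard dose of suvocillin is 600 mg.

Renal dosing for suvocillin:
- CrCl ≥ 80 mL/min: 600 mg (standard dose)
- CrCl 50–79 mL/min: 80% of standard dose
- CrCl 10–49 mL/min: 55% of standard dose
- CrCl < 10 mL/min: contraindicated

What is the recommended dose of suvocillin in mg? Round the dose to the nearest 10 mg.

CrCl = (140 − 50) × 87.7 / (72 × 1.77) × 0.85 = 7893.0 / 127.44 × 0.85 ≈ 52.6 mL/min
CrCl ≈ 53 mL/min → bracket 50–79 mL/min.
80% of 600 mg = 480 mg

480 mg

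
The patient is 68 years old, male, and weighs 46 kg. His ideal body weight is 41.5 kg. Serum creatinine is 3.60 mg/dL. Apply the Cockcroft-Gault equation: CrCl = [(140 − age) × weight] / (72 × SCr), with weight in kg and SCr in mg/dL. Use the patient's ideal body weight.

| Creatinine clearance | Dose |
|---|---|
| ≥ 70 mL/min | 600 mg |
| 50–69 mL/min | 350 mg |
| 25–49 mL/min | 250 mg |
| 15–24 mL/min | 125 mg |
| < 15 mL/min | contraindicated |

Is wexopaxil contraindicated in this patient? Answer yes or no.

CrCl = (140 − 68) × 41.5 / (72 × 3.6) = 2988.0 / 259.20 ≈ 11.5 mL/min
CrCl ≈ 12 mL/min, which is < 15 mL/min.

yes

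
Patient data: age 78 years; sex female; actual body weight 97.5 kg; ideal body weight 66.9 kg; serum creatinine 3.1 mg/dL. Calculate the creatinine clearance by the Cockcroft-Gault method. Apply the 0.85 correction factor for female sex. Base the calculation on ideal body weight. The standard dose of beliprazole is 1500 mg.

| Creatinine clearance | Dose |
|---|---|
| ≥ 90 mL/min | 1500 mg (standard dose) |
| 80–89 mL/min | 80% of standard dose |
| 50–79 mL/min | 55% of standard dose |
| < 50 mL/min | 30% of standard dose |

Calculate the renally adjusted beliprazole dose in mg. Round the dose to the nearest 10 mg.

450 mg

CrCl = (140 − 78) × 66.9 / (72 × 3.1) × 0.85 = 4147.8 / 223.20 × 0.85 ≈ 15.8 mL/min
CrCl ≈ 16 mL/min → bracket < 50 mL/min.
30% of 1500 mg = 450 mg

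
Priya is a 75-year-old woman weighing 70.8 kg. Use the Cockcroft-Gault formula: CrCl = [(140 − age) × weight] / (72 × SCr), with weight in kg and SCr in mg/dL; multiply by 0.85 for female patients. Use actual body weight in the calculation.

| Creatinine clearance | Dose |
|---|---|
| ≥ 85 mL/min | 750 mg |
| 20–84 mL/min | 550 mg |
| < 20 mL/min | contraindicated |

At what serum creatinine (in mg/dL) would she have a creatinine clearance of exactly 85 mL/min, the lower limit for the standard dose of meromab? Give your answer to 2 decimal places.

0.64 mg/dL

Standard dose requires CrCl ≥ 85 mL/min.
Set (140 − 75) × 70.8 × 0.85 / (72 × SCr) = 85
SCr = (140 − 75) × 70.8 × 0.85 / (72 × 85) = 0.639 mg/dL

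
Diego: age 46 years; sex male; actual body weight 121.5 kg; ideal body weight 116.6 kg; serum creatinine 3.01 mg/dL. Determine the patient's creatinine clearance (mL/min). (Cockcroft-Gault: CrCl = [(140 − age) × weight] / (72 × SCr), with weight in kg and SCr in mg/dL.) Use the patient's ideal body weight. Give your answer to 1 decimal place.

50.6 mL/min

CrCl = (140 − 46) × 116.6 / (72 × 3.01) = 10960.4 / 216.72 ≈ 50.6 mL/min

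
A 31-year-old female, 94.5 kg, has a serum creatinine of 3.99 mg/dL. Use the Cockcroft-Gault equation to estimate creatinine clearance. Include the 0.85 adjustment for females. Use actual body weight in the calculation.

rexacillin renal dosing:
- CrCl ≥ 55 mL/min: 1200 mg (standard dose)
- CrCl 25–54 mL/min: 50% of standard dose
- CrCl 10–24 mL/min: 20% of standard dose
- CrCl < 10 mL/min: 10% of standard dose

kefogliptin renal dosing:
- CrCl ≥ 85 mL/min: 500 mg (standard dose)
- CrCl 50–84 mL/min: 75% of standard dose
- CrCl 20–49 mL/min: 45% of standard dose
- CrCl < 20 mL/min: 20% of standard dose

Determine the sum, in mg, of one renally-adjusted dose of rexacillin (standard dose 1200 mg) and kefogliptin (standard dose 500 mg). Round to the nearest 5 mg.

825 mg

CrCl = (140 − 31) × 94.5 / (72 × 3.99) × 0.85 = 10300.5 / 287.28 × 0.85 ≈ 30.5 mL/min
CrCl ≈ 30 mL/min.
rexacillin: 25–54 mL/min → 50% of 1200 mg = 600 mg.
kefogliptin: 20–49 mL/min → 45% of 500 mg = 225 mg.
Total = 600 + 225 = 825 mg.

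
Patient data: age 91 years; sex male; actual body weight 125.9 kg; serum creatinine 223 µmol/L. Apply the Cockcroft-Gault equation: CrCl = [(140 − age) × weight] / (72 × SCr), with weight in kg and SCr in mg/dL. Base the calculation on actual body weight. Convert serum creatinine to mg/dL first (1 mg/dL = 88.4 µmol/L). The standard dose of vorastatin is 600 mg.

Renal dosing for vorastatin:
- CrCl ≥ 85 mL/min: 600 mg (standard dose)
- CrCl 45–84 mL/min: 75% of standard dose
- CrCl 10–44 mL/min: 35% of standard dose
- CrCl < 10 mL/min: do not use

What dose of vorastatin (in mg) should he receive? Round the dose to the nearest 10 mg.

SCr = 223 / 88.4 = 2.523 mg/dL
CrCl = (140 − 91) × 125.9 / (72 × 2.523) = 6169.1 / 181.66 ≈ 34.0 mL/min
CrCl ≈ 34 mL/min → bracket 10–44 mL/min.
35% of 600 mg = 210 mg

210 mg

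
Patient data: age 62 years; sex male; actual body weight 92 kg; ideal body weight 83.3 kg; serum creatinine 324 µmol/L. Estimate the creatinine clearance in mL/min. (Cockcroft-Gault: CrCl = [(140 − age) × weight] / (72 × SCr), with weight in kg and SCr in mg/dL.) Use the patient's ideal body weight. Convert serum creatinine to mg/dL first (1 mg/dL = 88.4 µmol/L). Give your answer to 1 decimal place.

24.6 mL/min

SCr = 324 / 88.4 = 3.665 mg/dL
CrCl = (140 − 62) × 83.3 / (72 × 3.665) = 6497.4 / 263.88 ≈ 24.6 mL/min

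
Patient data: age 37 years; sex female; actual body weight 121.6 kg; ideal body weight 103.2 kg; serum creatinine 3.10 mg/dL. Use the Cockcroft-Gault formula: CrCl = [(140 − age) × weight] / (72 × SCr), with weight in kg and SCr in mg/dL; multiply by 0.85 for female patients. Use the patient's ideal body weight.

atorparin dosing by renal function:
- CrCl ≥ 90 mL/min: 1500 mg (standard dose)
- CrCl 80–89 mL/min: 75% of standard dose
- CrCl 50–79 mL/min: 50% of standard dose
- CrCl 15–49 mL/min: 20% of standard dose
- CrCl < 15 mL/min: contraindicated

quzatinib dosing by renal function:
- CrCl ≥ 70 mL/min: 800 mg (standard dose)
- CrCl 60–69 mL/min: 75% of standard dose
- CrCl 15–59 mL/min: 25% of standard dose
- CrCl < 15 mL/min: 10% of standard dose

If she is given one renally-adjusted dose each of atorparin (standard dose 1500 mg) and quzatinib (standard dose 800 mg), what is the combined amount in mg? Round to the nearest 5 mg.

500 mg

CrCl = (140 − 37) × 103.2 / (72 × 3.1) × 0.85 = 10629.6 / 223.20 × 0.85 ≈ 40.5 mL/min
CrCl ≈ 40 mL/min.
atorparin: 15–49 mL/min → 20% of 1500 mg = 300 mg.
quzatinib: 15–59 mL/min → 25% of 800 mg = 200 mg.
Total = 300 + 200 = 500 mg.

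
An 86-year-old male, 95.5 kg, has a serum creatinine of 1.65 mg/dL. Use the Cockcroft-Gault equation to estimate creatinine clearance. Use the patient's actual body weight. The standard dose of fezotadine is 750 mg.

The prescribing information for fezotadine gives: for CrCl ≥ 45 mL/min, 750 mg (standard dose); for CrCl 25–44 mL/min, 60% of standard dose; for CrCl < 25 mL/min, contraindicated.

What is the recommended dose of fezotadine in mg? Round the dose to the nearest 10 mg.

CrCl = (140 − 86) × 95.5 / (72 × 1.65) = 5157.0 / 118.80 ≈ 43.4 mL/min
CrCl ≈ 43 mL/min → bracket 25–44 mL/min.
60% of 750 mg = 450 mg

450 mg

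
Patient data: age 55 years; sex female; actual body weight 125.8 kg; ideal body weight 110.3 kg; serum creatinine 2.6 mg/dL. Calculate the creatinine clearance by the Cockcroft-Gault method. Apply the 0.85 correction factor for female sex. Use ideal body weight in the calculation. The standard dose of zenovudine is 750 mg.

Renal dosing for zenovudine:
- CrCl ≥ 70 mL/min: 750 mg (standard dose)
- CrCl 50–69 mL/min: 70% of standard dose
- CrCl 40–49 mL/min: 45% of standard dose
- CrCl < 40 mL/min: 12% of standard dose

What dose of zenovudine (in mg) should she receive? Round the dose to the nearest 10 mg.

340 mg

CrCl = (140 − 55) × 110.3 / (72 × 2.6) × 0.85 = 9375.5 / 187.20 × 0.85 ≈ 42.6 mL/min
CrCl ≈ 43 mL/min → bracket 40–49 mL/min.
45% of 750 mg = 337.5 mg → 340 mg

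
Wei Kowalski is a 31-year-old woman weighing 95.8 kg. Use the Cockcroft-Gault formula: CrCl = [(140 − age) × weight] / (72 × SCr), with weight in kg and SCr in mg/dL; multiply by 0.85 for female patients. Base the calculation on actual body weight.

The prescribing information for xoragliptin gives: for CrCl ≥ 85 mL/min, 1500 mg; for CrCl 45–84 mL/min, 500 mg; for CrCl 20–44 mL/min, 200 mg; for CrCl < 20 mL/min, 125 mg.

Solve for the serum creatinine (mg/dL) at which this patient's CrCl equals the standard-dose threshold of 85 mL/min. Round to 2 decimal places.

Standard dose requires CrCl ≥ 85 mL/min.
Set (140 − 31) × 95.8 × 0.85 / (72 × SCr) = 85
SCr = (140 − 31) × 95.8 × 0.85 / (72 × 85) = 1.450 mg/dL

1.45 mg/dL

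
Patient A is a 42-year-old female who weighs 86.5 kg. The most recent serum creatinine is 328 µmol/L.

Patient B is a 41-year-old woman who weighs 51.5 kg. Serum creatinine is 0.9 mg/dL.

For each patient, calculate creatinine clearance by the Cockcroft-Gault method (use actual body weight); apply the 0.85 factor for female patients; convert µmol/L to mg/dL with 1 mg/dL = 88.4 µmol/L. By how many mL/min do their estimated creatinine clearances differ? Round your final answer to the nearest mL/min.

40 mL/min

Patient A: SCr = 328 / 88.4 = 3.71 mg/dL
Patient A: CrCl = (140 − 42) × 86.5 / (72 × 3.71) × 0.85 = 8477.0 / 267.12 × 0.85 ≈ 27.0 mL/min
Patient B: CrCl = (140 − 41) × 51.5 / (72 × 0.9) × 0.85 = 5098.5 / 64.80 × 0.85 ≈ 66.9 mL/min
|27.0 − 66.9| = 39.9 mL/min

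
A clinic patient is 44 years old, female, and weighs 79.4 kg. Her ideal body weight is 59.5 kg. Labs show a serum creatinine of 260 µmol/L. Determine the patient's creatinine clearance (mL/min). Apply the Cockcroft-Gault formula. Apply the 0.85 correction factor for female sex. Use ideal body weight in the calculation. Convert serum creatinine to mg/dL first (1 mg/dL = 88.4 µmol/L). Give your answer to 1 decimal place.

SCr = 260 / 88.4 = 2.941 mg/dL
CrCl = (140 − 44) × 59.5 / (72 × 2.941) × 0.85 = 5712.0 / 211.75 × 0.85 ≈ 22.9 mL/min

22.9 mL/min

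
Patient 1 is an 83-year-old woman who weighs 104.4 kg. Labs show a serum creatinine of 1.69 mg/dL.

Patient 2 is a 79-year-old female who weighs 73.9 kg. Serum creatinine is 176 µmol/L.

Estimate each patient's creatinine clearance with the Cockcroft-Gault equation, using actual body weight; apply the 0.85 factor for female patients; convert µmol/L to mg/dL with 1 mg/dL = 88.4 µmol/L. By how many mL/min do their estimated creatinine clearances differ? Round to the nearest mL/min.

Patient 1: CrCl = (140 − 83) × 104.4 / (72 × 1.69) × 0.85 = 5950.8 / 121.68 × 0.85 ≈ 41.6 mL/min
Patient 2: SCr = 176 / 88.4 = 1.991 mg/dL
Patient 2: CrCl = (140 − 79) × 73.9 / (72 × 1.991) × 0.85 = 4507.9 / 143.35 × 0.85 ≈ 26.7 mL/min
|41.6 − 26.7| = 14.9 mL/min

15 mL/min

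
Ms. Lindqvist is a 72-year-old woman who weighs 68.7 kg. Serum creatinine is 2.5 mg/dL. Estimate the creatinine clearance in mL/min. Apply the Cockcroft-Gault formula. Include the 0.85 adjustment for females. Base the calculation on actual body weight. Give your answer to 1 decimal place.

CrCl = (140 − 72) × 68.7 / (72 × 2.5) × 0.85 = 4671.6 / 180.00 × 0.85 ≈ 22.1 mL/min

22.1 mL/min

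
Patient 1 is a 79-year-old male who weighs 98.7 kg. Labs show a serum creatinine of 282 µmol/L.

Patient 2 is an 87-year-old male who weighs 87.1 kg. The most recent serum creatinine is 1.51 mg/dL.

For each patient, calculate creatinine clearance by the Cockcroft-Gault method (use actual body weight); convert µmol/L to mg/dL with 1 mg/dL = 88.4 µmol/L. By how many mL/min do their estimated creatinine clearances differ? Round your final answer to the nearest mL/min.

16 mL/min

Patient 1: SCr = 282 / 88.4 = 3.19 mg/dL
Patient 1: CrCl = (140 − 79) × 98.7 / (72 × 3.19) = 6020.7 / 229.68 ≈ 26.2 mL/min
Patient 2: CrCl = (140 − 87) × 87.1 / (72 × 1.51) = 4616.3 / 108.72 ≈ 42.5 mL/min
|26.2 − 42.5| = 16.3 mL/min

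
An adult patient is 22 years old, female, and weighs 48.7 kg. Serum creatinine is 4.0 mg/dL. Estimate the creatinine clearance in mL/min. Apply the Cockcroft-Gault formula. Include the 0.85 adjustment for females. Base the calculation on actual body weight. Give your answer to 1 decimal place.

CrCl = (140 − 22) × 48.7 / (72 × 4) × 0.85 = 5746.6 / 288.00 × 0.85 ≈ 17.0 mL/min

17.0 mL/min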